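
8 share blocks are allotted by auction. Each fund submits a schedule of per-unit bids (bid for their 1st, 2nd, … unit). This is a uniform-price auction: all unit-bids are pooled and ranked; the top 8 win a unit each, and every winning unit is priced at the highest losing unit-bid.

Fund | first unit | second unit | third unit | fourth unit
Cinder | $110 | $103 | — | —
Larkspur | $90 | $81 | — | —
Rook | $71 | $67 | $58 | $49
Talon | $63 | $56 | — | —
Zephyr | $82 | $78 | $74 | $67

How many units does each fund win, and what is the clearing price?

Merging the schedules and taking the best 8: 110 (Cinder-1), 103 (Cinder-2), 90 (Larkspur-1), 82 (Zephyr-1), 81 (Larkspur-2), 78 (Zephyr-2), 74 (Zephyr-3), 71 (Rook-1)
Highest rejected unit-bid = $67.
Allocation: Cinder 2, Larkspur 2, Rook 1, Zephyr 3.

Cinder 2, Larkspur 2, Rook 1, Zephyr 3; clearing price $67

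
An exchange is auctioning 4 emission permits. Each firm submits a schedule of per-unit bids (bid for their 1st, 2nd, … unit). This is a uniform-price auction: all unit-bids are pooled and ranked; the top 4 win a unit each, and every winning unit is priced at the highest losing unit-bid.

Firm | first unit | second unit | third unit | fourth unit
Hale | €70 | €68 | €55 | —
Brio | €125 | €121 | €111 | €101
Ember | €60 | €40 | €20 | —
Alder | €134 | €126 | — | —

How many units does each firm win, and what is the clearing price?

Pooled unit-bids ranked (top 4): 134 (Alder-1), 126 (Alder-2), 125 (Brio-1), 121 (Brio-2)
First bid not allocated: €111.
Allocation: Alder 2, Brio 2.

Alder 2, Brio 2; clearing price €111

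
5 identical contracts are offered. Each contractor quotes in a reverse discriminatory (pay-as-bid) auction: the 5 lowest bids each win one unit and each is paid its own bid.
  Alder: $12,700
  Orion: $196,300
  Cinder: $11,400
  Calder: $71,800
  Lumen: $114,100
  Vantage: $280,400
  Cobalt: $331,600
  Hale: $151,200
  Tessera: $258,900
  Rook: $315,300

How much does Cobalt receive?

Cobalt is paid $0

Bids ranked low→high: 11,400 (Cinder), 12,700 (Alder), 71,800 (Calder), 114,100 (Lumen), 151,200 (Hale), 196,300 (Orion), 258,900 (Tessera), …
The 5 lowest are Cinder, Alder, Calder, Lumen, Hale.
Cobalt does not win → $0.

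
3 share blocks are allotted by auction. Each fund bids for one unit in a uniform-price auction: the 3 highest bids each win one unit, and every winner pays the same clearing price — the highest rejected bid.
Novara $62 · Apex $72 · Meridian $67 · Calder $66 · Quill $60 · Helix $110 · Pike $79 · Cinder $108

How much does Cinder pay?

Sorting: 110 (Helix), 108 (Cinder), 79 (Pike), 72 (Apex), 67 (Meridian), …
Winners (3 units): Helix, Cinder, Pike.
Clearing price = highest rejected bid = $72.
Cinder wins → pays $72.

Cinder pays $72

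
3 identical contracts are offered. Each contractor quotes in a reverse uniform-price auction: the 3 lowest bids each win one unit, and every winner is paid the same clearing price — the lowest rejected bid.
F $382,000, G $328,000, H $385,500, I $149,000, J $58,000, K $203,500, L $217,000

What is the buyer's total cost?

Total cost: $651,000

Bids ranked low→high: 58,000 (J), 149,000 (I), 203,500 (K), 217,000 (L), 328,000 (G), …
Winners (3 units): J, I, K.
Clearing price = lowest rejected bid = $217,000.
Total cost = 3 × $217,000 = $651,000.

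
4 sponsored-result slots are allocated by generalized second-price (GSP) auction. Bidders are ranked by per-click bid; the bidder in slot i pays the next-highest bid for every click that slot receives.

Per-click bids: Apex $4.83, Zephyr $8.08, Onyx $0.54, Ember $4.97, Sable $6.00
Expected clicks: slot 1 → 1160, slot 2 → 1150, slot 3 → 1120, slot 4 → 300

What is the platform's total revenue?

Per-click bids in order: $8.08 (Zephyr) > $6.00 (Sable) > $4.97 (Ember) > $4.83 (Apex) > $0.54 (Onyx)
Slot 1: Zephyr pays $6.00 × 1160 = $6960.00
Slot 2: Sable pays $4.97 × 1150 = $5715.50
Slot 3: Ember pays $4.83 × 1120 = $5409.60
Slot 4: Apex pays $0.54 × 300 = $162.00
Total = $18247.10

Total revenue: $18247.10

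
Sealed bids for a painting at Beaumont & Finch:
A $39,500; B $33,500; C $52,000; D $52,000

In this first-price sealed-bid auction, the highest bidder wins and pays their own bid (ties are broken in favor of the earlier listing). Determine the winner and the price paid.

Sorting bids: 52,000 (C) > 52,000 (D) > 39,500 (A) > 33,500 (B)
Tie at $52,000 → C wins by tie-break.
C has the highest bid and pays exactly that: $52,000.

C pays $52,000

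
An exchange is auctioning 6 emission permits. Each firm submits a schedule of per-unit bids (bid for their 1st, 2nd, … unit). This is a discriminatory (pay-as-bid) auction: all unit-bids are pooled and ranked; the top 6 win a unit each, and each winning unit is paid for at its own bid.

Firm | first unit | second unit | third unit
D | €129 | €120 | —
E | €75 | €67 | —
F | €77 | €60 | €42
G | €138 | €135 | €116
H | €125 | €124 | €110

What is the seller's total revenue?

Total revenue: €771

Pooled unit-bids ranked (top 6): 138 (G-1), 135 (G-2), 129 (D-1), 125 (H-1), 124 (H-2), 120 (D-2)
Next rejected bid: €116 (not a price — pay-as-bid).
Each winning unit pays its own bid.
Revenue = 138 + 135 + 129 + 125 + 124 + 120 = €771.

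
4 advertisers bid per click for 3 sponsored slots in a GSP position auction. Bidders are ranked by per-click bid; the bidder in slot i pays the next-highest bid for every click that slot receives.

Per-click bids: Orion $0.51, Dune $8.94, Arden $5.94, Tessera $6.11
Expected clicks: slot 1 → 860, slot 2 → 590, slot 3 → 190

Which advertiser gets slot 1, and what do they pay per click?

Sorting advertisers: $8.94 (Dune) > $6.11 (Tessera) > $5.94 (Arden) > $0.51 (Orion)
Slot 1 goes to the first-ranked bidder, Dune, who pays the next bid down: $6.11/click.

Dune; $6.11 per click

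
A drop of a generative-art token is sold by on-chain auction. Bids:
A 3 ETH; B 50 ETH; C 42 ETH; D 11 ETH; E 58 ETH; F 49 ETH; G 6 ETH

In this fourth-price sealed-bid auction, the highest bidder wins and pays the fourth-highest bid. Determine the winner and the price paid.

E pays 42 ETH

Bids in order: 58 (E) > 50 (B) > 49 (F) > 42 (C) > 11 (D) > 6 (G) > …
E is highest; pays the fourth-highest bid, 42 ETH.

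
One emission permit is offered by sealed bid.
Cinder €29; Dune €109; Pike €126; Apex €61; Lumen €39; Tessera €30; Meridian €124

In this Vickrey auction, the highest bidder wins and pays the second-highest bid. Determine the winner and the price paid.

Pike pays €124

Rule: the highest bidder wins and pays the second-highest bid.
Bids ranked: 126 (Pike) > 124 (Meridian) > 109 (Dune) > 61 (Apex) > 39 (Lumen) > 30 (Tessera) > …
Second-price: Pike pays Meridian's bid of €124.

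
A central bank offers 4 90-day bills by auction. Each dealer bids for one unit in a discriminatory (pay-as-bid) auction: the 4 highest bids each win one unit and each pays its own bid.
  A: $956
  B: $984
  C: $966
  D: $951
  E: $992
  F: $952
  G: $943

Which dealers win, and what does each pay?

E $992, B $984, C $966, A $956

Ordering the bids: 992 (E), 984 (B), 966 (C), 956 (A), 952 (F), 951 (D), …
Winners (4 units): E, B, C, A.
Each winner pays its own bid: E $992, B $984, C $966, A $956.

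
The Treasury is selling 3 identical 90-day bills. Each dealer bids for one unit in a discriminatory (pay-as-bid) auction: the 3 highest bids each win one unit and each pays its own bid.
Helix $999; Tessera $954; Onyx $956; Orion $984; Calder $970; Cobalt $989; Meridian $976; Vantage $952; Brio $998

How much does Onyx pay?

Onyx pays $0

Sorting: 999 (Helix), 998 (Brio), 989 (Cobalt), 984 (Orion), 976 (Meridian), …
The 3 highest are Helix, Brio, Cobalt.
Onyx does not win → $0.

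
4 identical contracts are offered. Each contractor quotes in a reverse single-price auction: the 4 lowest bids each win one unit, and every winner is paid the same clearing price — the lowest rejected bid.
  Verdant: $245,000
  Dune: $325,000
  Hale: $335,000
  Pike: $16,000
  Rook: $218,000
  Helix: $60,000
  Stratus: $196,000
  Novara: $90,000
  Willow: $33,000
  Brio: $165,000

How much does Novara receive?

Bids ranked low→high: 16,000 (Pike), 33,000 (Willow), 60,000 (Helix), 90,000 (Novara), 165,000 (Brio), 196,000 (Stratus), …
Winners (4 units): Pike, Willow, Helix, Novara.
Lowest unsuccessful bid: $165,000 → clearing price.
Novara wins → is paid $165,000.

Novara is paid $165,000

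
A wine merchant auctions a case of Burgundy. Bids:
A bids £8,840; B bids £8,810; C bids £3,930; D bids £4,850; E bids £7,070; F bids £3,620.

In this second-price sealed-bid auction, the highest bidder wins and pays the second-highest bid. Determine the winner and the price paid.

Sorting bids: 8,840 (A) > 8,810 (B) > 7,070 (E) > 4,850 (D) > 3,930 (C) > 3,620 (F)
Second-price: A pays B's bid of £8,810.

A pays £8,810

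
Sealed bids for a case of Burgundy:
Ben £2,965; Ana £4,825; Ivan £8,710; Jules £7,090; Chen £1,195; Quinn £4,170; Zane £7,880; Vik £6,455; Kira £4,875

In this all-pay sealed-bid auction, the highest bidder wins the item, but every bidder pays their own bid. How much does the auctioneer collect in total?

Bids in order: 8,710 (Ivan) > 7,880 (Zane) > 7,090 (Jules) > 6,455 (Vik) > 4,875 (Kira) > 4,825 (Ana) > …
Every bidder forfeits their bid regardless of winning.
Revenue = 2,965 + 4,825 + 8,710 + 7,090 + 1,195 + 4,170 + 7,880 + 6,455 + 4,875 = £48,165.

Total revenue: £48,165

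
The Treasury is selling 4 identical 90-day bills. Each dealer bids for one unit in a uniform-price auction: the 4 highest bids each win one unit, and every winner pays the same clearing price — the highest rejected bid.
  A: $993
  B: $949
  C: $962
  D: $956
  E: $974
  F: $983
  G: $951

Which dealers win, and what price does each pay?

Sorting: 993 (A), 983 (F), 974 (E), 962 (C), 956 (D), 951 (G), …
Winners (4 units): A, F, E, C.
Clearing price = highest rejected bid = $956.

A, F, E, C; each pays $956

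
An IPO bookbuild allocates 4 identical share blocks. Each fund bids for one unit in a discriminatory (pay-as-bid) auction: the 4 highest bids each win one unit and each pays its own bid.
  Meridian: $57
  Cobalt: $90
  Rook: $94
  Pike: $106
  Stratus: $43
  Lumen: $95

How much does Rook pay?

Rook pays $94

Bids ranked high→low: 106 (Pike), 95 (Lumen), 94 (Rook), 90 (Cobalt), 57 (Meridian), 43 (Stratus)
Top 4: Pike, Lumen, Rook, Cobalt.
Rook wins → own bid $94.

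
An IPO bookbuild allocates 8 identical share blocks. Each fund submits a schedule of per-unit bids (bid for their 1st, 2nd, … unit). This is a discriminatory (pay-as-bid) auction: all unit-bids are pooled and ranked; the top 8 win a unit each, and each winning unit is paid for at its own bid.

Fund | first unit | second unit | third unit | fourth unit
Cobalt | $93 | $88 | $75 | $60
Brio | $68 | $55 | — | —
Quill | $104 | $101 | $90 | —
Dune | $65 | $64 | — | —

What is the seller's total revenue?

Merging the schedules and taking the best 8: 104 (Quill-1), 101 (Quill-2), 93 (Cobalt-1), 90 (Quill-3), 88 (Cobalt-2), 75 (Cobalt-3), 68 (Brio-1), 65 (Dune-1)
Next rejected bid: $64 (not a price — pay-as-bid).
Each winning unit pays its own bid.
Revenue = 104 + 101 + 93 + 90 + 88 + 75 + 68 + 65 = $684.

Total revenue: $684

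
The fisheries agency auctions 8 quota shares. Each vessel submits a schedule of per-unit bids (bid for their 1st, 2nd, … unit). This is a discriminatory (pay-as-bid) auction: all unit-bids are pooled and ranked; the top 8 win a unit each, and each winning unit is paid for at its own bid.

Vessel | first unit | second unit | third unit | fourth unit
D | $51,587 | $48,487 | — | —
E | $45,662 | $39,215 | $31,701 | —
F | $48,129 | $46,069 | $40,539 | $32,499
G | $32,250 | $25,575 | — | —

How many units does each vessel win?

D 2, E 2, F 4

All unit-bids, highest first — top 8: 51,587 (D-1), 48,487 (D-2), 48,129 (F-1), 46,069 (F-2), 45,662 (E-1), 40,539 (F-3), 39,215 (E-2), 32,499 (F-4)
Next rejected bid: $32,250 (not a price — pay-as-bid).
Allocation: D 2, E 2, F 4.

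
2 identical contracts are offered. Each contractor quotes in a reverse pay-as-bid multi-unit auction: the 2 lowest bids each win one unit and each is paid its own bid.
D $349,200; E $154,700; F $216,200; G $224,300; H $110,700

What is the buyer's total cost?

Total cost: $265,400

Bids ranked low→high: 110,700 (H), 154,700 (E), 216,200 (F), 224,300 (G), …
Winners (2 units): H, E.
Total cost = 110,700 + 154,700 = $265,400.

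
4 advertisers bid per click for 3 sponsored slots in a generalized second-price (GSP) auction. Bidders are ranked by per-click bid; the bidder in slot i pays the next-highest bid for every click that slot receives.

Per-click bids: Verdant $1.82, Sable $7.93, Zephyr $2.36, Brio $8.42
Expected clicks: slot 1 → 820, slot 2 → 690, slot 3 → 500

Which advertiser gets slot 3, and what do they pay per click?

Zephyr; $1.82 per click

Ranked by bid: $8.42 (Brio) > $7.93 (Sable) > $2.36 (Zephyr) > $1.82 (Verdant)
Slot 3 goes to the third-ranked bidder, Zephyr, who pays the next bid down: $1.82/click.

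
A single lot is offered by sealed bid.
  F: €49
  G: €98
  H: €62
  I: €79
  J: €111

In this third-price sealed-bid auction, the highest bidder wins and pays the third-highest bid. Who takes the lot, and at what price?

Bids ranked: 111 (J) > 98 (G) > 79 (I) > 62 (H) > 49 (F)
J is highest; pays the third-highest bid, €79.

J pays €79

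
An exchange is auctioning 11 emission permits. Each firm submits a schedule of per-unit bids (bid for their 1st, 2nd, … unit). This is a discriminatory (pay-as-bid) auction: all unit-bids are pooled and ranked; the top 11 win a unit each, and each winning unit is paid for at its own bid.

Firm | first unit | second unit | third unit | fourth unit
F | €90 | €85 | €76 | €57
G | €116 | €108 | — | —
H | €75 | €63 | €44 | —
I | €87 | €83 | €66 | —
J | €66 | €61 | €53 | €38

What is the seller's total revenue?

Pooled unit-bids ranked (top 11): 116 (G-1), 108 (G-2), 90 (F-1), 87 (I-1), 85 (F-2), 83 (I-2), 76 (F-3), 75 (H-1), 66 (I-3), 66 (J-1), 63 (H-2)
Next rejected bid: €61 (not a price — pay-as-bid).
Each winning unit pays its own bid.
Revenue = 116 + 108 + 90 + 87 + 85 + 83 + 76 + 75 + 66 + 66 + 63 = €915.

Total revenue: €915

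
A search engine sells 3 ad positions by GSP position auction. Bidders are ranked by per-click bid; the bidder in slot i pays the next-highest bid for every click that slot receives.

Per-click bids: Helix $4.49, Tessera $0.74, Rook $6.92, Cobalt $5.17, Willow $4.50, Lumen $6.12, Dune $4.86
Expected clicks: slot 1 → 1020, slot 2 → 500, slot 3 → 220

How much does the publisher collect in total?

Ranked by bid: $6.92 (Rook) > $6.12 (Lumen) > $5.17 (Cobalt) > $4.86 (Dune) > …
Slot 1: Rook pays $6.12 × 1020 = $6242.40
Slot 2: Lumen pays $5.17 × 500 = $2585.00
Slot 3: Cobalt pays $4.86 × 220 = $1069.20
Total = $9896.60

Total revenue: $9896.60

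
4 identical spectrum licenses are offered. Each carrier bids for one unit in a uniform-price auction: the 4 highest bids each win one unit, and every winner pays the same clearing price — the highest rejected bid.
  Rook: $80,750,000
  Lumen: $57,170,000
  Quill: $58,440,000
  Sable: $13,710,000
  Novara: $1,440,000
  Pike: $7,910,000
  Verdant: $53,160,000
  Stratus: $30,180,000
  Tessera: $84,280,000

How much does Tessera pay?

Sorting: 84,280,000 (Tessera), 80,750,000 (Rook), 58,440,000 (Quill), 57,170,000 (Lumen), 53,160,000 (Verdant), 30,180,000 (Stratus), …
Winners (4 units): Tessera, Rook, Quill, Lumen.
Clearing price = highest rejected bid = $53,160,000.
Tessera wins → pays $53,160,000.

Tessera pays $53,160,000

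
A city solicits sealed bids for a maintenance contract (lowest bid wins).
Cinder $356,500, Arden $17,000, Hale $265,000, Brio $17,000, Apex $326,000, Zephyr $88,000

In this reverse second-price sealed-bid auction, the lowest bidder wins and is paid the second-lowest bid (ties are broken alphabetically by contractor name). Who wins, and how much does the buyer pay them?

Arden is paid $17,000

Rule: the lowest bidder wins and is paid the second-lowest bid.
Bids ranked: 17,000 (Arden) < 17,000 (Brio) < 88,000 (Zephyr) < 265,000 (Hale) < 326,000 (Apex) < 356,500 (Cinder)
Arden and Brio tie at $17,000; tie-break gives it to Arden.
Arden wins with the lowest bid; price is set by the runner-up at $17,000.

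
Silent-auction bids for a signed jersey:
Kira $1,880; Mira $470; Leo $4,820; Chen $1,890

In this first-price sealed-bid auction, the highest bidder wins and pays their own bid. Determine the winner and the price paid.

First-price sealed-bid auction: the highest bidder wins and pays their own bid.
Bids in order: 4,820 (Leo) > 1,890 (Chen) > 1,880 (Kira) > 470 (Mira)
First-price: Leo pays what they bid, $4,820.

Leo pays $4,820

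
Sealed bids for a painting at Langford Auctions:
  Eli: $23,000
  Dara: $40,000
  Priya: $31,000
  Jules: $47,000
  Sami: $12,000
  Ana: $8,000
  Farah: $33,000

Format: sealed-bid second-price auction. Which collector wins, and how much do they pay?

Jules pays $40,000

Sorting bids: 47,000 (Jules) > 40,000 (Dara) > 33,000 (Farah) > 31,000 (Priya) > 23,000 (Eli) > 12,000 (Sami) > …
Jules wins with the highest bid; price is set by the runner-up at $40,000.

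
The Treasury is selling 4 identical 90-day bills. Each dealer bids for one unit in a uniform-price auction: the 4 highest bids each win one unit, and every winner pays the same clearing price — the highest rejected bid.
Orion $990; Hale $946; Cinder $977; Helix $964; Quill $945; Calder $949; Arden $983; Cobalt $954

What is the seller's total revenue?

Bids ranked high→low: 990 (Orion), 983 (Arden), 977 (Cinder), 964 (Helix), 954 (Cobalt), 949 (Calder), …
Winners (4 units): Orion, Arden, Cinder, Helix.
First losing bid is Cobalt's $954, which sets the uniform price.
Total revenue = 4 × $954 = $3,816.

Total revenue: $3,816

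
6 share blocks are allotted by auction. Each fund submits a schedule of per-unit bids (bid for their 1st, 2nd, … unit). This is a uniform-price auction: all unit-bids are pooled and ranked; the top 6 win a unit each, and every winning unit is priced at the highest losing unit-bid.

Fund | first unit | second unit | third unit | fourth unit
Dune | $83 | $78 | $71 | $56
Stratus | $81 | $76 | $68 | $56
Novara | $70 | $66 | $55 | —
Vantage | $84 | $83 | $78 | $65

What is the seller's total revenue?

Total revenue: $456

Merging the schedules and taking the best 6: 84 (Vantage-1), 83 (Dune-1), 83 (Vantage-2), 81 (Stratus-1), 78 (Dune-2), 78 (Vantage-3)
First bid not allocated: $76.
Allocation: Dune 2, Stratus 1, Vantage 3. Every unit priced at $76.
Revenue = 6 × 76 = $456.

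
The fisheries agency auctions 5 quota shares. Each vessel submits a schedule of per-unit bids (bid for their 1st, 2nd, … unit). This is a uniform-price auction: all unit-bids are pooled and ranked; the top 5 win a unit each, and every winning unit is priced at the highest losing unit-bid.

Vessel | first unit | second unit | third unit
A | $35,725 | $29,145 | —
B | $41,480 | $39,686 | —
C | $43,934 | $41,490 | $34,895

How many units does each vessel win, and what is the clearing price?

All unit-bids, highest first — top 5: 43,934 (C-1), 41,490 (C-2), 41,480 (B-1), 39,686 (B-2), 35,725 (A-1)
The (k+1)-th unit-bid is $34,895.
Allocation: A 1, B 2, C 2.

A 1, B 2, C 2; clearing price $34,895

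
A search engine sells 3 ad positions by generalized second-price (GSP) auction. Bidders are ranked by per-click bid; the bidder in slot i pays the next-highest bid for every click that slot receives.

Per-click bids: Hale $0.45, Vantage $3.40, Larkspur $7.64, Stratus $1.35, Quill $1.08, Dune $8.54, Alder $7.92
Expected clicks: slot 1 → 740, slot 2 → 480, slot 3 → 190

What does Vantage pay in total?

Per-click bids in order: $8.54 (Dune) > $7.92 (Alder) > $7.64 (Larkspur) > $3.40 (Vantage) > …
Vantage ranks below slot 3 → no slot, pays nothing.

Vantage pays $0.00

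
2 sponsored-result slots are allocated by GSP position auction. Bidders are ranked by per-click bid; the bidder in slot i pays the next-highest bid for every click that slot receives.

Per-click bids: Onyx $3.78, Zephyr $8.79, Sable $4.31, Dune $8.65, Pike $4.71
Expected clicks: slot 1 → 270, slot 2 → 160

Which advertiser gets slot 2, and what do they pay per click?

Dune; $4.71 per click

Per-click bids in order: $8.79 (Zephyr) > $8.65 (Dune) > $4.71 (Pike) > …
Slot 2 goes to the second-ranked bidder, Dune, who pays the next bid down: $4.71/click.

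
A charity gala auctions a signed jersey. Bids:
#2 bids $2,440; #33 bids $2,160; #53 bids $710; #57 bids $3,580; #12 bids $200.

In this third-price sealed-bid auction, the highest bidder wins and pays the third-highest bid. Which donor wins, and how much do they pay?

#57 pays $2,160

Third-price sealed-bid auction: the highest bidder wins and pays the third-highest bid.
Bids in order: 3,580 (#57) > 2,440 (#2) > 2,160 (#33) > 710 (#53) > 200 (#12)
#57 is highest; pays the third-highest bid, $2,160.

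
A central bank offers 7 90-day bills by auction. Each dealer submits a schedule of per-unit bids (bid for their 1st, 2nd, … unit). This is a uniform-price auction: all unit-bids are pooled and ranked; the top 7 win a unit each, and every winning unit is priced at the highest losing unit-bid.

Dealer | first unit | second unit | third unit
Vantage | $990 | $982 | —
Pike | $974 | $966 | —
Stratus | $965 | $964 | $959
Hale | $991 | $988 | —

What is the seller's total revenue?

Total revenue: $6,748

Merging the schedules and taking the best 7: 991 (Hale-1), 990 (Vantage-1), 988 (Hale-2), 982 (Vantage-2), 974 (Pike-1), 966 (Pike-2), 965 (Stratus-1)
First bid not allocated: $964.
Allocation: Hale 2, Pike 2, Stratus 1, Vantage 2. Every unit priced at $964.
Revenue = 7 × 964 = $6,748.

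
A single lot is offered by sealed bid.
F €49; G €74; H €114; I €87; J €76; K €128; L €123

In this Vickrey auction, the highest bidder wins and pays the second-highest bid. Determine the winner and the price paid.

Vickrey auction: the highest bidder wins and pays the second-highest bid.
Bids in order: 128 (K) > 123 (L) > 114 (H) > 87 (I) > 76 (J) > 74 (G) > …
K is highest; pays the second-highest bid, €123.

K pays €123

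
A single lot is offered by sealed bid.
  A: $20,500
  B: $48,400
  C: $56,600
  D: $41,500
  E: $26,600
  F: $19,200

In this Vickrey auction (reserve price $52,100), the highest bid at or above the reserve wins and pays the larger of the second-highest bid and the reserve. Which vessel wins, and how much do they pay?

C pays $52,100

Bids ranked: 56,600 (C) > 48,400 (B) > 41,500 (D) > 26,600 (E) > 20,500 (A) > 19,200 (F)
Highest eligible bid: C at $56,600.
Second-highest bid $48,400 is below the reserve $52,100, so the reserve binds → payment $52,100.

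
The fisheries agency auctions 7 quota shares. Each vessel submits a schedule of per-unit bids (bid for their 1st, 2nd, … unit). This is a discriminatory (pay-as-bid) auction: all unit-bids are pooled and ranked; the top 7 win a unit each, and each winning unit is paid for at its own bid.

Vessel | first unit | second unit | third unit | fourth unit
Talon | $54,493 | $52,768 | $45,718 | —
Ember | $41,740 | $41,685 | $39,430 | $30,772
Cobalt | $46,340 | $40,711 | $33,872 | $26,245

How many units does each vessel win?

Pooled unit-bids ranked (top 7): 54,493 (Talon-1), 52,768 (Talon-2), 46,340 (Cobalt-1), 45,718 (Talon-3), 41,740 (Ember-1), 41,685 (Ember-2), 40,711 (Cobalt-2)
Next rejected bid: $39,430 (not a price — pay-as-bid).
Allocation: Cobalt 2, Ember 2, Talon 3.

Cobalt 2, Ember 2, Talon 3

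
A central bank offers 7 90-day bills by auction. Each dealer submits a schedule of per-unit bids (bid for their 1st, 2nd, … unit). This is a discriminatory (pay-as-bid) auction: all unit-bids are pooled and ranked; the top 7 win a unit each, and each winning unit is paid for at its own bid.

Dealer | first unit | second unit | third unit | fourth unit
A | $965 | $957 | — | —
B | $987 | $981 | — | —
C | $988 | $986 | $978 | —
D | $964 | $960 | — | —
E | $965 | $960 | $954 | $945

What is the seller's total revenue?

Total revenue: $6,850

Pooled unit-bids ranked (top 7): 988 (C-1), 987 (B-1), 986 (C-2), 981 (B-2), 978 (C-3), 965 (A-1), 965 (E-1)
Next rejected bid: $964 (not a price — pay-as-bid).
Each winning unit pays its own bid.
Revenue = 988 + 987 + 986 + 981 + 978 + 965 + 965 = $6,850.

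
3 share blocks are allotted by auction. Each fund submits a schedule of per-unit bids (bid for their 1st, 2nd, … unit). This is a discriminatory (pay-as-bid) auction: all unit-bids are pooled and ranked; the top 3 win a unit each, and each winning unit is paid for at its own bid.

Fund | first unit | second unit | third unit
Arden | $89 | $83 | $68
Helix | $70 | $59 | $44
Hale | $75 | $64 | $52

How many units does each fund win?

Arden 2, Hale 1

Merging the schedules and taking the best 3: 89 (Arden-1), 83 (Arden-2), 75 (Hale-1)
Next rejected bid: $70 (not a price — pay-as-bid).
Allocation: Arden 2, Hale 1.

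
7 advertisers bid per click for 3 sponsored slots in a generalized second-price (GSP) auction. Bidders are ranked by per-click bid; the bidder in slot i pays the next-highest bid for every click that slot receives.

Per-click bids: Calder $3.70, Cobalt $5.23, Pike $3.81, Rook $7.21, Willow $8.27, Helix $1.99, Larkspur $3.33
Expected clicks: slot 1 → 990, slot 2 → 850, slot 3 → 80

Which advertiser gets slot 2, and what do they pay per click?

Per-click bids in order: $8.27 (Willow) > $7.21 (Rook) > $5.23 (Cobalt) > $3.81 (Pike) > …
Slot 2 goes to the second-ranked bidder, Rook, who pays the next bid down: $5.23/click.

Rook; $5.23 per click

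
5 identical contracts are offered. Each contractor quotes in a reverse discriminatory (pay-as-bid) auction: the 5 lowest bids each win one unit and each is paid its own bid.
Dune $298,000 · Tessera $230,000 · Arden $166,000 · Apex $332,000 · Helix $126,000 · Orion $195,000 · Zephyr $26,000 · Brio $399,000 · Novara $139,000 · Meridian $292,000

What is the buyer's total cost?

Bids ranked low→high: 26,000 (Zephyr), 126,000 (Helix), 139,000 (Novara), 166,000 (Arden), 195,000 (Orion), 230,000 (Tessera), 292,000 (Meridian), …
The 5 lowest are Zephyr, Helix, Novara, Arden, Orion.
Total cost = 26,000 + 126,000 + 139,000 + 166,000 + 195,000 = $652,000.

Total cost: $652,000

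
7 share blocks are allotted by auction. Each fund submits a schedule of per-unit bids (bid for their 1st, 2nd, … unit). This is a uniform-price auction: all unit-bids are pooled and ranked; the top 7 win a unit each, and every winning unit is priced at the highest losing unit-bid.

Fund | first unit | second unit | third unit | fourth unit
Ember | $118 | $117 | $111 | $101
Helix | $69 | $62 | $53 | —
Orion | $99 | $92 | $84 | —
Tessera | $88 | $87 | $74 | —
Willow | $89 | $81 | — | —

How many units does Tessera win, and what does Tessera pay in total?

Tessera: 0 units, pays $0

Pooled unit-bids ranked (top 7): 118 (Ember-1), 117 (Ember-2), 111 (Ember-3), 101 (Ember-4), 99 (Orion-1), 92 (Orion-2), 89 (Willow-1)
Highest rejected unit-bid = $88.
Tessera wins 0 unit(s) at $88 each.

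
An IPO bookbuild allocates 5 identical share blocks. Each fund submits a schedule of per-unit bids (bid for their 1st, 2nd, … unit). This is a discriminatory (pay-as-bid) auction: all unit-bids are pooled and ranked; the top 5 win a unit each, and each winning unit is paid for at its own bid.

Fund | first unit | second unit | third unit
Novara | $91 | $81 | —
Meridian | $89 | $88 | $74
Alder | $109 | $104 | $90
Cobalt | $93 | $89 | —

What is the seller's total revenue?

Total revenue: $487

All unit-bids, highest first — top 5: 109 (Alder-1), 104 (Alder-2), 93 (Cobalt-1), 91 (Novara-1), 90 (Alder-3)
Next rejected bid: $89 (not a price — pay-as-bid).
Each winning unit pays its own bid.
Revenue = 109 + 104 + 93 + 91 + 90 = $487.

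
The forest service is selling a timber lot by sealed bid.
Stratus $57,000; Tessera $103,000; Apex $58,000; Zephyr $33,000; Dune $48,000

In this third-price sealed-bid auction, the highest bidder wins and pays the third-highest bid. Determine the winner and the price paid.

Tessera pays $57,000

Rule: the highest bidder wins and pays the third-highest bid.
Bids in order: 103,000 (Tessera) > 58,000 (Apex) > 57,000 (Stratus) > 48,000 (Dune) > 33,000 (Zephyr)
Tessera is highest; pays the third-highest bid, $57,000.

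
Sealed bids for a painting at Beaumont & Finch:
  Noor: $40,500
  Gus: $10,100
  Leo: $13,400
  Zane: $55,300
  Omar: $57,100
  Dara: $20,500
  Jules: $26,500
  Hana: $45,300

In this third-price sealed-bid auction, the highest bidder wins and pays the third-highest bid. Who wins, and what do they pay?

Omar pays $45,300

Bids ranked: 57,100 (Omar) > 55,300 (Zane) > 45,300 (Hana) > 40,500 (Noor) > 26,500 (Jules) > 20,500 (Dara) > …
Omar is highest; pays the third-highest bid, $45,300.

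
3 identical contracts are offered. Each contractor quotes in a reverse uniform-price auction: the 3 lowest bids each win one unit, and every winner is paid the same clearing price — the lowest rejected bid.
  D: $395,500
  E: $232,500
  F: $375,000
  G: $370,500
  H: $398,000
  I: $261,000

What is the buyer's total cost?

Total cost: $1,125,000

Ordering the bids: 232,500 (E), 261,000 (I), 370,500 (G), 375,000 (F), 395,500 (D), …
Lowest 3: E, I, G.
First losing bid is F's $375,000, which sets the uniform price.
Total cost = 3 × $375,000 = $1,125,000.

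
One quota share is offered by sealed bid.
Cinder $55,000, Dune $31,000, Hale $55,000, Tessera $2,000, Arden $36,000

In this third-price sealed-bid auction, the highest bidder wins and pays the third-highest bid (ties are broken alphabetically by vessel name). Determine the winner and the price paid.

Cinder pays $36,000

Rule: the highest bidder wins and pays the third-highest bid.
Sorting bids: 55,000 (Cinder) > 55,000 (Hale) > 36,000 (Arden) > 31,000 (Dune) > 2,000 (Tessera)
Cinder and Hale tie at $55,000; tie-break gives it to Cinder.
Cinder is highest; pays the third-highest bid, $36,000.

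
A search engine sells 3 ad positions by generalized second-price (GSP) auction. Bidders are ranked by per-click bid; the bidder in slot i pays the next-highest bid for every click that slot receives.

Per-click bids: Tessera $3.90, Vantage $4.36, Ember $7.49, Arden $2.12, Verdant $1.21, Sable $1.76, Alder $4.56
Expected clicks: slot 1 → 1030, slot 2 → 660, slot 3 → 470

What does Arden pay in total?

Per-click bids in order: $7.49 (Ember) > $4.56 (Alder) > $4.36 (Vantage) > $3.90 (Tessera) > …
Arden ranks below slot 3 → no slot, pays nothing.

Arden pays $0.00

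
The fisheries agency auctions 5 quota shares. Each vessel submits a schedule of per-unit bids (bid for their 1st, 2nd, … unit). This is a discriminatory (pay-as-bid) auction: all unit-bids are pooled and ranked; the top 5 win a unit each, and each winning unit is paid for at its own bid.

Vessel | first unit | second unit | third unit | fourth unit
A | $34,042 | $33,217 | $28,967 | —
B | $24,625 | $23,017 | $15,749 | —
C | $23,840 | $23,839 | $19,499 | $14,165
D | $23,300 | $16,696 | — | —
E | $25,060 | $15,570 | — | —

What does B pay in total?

B pays $24,625

Merging the schedules and taking the best 5: 34,042 (A-1), 33,217 (A-2), 28,967 (A-3), 25,060 (E-1), 24,625 (B-1)
Next rejected bid: $23,840 (not a price — pay-as-bid).
B's winning unit-bids: 24,625 = $24,625.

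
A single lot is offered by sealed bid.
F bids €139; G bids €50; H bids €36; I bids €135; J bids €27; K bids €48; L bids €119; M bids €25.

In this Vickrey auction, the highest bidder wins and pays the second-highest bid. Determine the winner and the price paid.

F pays €135

Bids in order: 139 (F) > 135 (I) > 119 (L) > 50 (G) > 48 (K) > 36 (H) > …
Second-price: F pays I's bid of €135.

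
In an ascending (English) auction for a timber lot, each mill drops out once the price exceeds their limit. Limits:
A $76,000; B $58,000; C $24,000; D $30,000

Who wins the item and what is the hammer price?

Rule: the price rises until one bidder remains; the winner pays the price at which the last rival dropped out.
Limits ranked: 76,000 (A) > 58,000 (B) > 30,000 (D) > 24,000 (C)
Once the price passes $58,000, only A is left; the hammer falls at B's limit of $58,000.

A wins at $58,000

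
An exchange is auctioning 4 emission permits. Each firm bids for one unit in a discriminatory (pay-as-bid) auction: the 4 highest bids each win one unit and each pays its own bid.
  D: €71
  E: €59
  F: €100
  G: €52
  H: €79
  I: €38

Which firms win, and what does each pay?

Sorting: 100 (F), 79 (H), 71 (D), 59 (E), 52 (G), 38 (I)
Top 4: F, H, D, E.
Each winner pays its own bid: F €100, H €79, D €71, E €59.

F €100, H €79, D €71, E €59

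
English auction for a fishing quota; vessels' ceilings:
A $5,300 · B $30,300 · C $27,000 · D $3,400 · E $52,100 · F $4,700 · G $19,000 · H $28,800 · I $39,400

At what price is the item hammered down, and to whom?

Sorting limits: 52,100 (E) > 39,400 (I) > 30,300 (B) > 28,800 (H) > 27,000 (C) > 19,000 (G) > …
I is the last rival to drop out, at $39,400; E remains and wins at that price.

E wins at $39,400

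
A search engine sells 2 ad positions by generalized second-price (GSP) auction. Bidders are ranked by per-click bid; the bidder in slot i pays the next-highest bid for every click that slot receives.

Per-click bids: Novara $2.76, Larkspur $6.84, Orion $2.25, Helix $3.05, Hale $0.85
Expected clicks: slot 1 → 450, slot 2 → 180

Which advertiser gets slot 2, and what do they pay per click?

Helix; $2.76 per click

Sorting advertisers: $6.84 (Larkspur) > $3.05 (Helix) > $2.76 (Novara) > …
Slot 2 goes to the second-ranked bidder, Helix, who pays the next bid down: $2.76/click.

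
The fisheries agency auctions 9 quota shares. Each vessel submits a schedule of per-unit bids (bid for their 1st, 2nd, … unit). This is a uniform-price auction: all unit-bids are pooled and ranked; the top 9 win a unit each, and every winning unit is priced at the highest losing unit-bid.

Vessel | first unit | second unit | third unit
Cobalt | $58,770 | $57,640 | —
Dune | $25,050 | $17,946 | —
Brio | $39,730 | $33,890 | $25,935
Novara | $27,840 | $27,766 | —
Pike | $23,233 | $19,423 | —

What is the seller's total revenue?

Total revenue: $174,807

All unit-bids, highest first — top 9: 58,770 (Cobalt-1), 57,640 (Cobalt-2), 39,730 (Brio-1), 33,890 (Brio-2), 27,840 (Novara-1), 27,766 (Novara-2), 25,935 (Brio-3), 25,050 (Dune-1), 23,233 (Pike-1)
The (k+1)-th unit-bid is $19,423.
Allocation: Brio 3, Cobalt 2, Dune 1, Novara 2, Pike 1. Every unit priced at $19,423.
Revenue = 9 × 19,423 = $174,807.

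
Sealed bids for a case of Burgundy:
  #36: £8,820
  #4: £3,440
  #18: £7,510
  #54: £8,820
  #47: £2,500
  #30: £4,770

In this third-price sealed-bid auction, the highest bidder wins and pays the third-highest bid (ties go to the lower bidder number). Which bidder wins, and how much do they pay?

Sorting bids: 8,820 (#36) > 8,820 (#54) > 7,510 (#18) > 4,770 (#30) > 3,440 (#4) > 2,500 (#47)
Tie at £8,820 → #36 wins by tie-break.
#36 is highest; pays the third-highest bid, £7,510.

#36 pays £7,510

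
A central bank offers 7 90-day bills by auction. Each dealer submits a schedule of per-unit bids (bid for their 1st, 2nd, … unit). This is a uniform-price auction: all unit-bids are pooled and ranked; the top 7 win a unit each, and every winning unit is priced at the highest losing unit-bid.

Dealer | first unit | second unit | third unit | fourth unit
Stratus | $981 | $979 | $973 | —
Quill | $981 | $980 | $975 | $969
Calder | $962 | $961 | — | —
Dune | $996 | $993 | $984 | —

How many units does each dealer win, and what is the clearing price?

Dune 3, Quill 2, Stratus 2; clearing price $975

Merging the schedules and taking the best 7: 996 (Dune-1), 993 (Dune-2), 984 (Dune-3), 981 (Stratus-1), 981 (Quill-1), 980 (Quill-2), 979 (Stratus-2)
The (k+1)-th unit-bid is $975.
Allocation: Dune 3, Quill 2, Stratus 2.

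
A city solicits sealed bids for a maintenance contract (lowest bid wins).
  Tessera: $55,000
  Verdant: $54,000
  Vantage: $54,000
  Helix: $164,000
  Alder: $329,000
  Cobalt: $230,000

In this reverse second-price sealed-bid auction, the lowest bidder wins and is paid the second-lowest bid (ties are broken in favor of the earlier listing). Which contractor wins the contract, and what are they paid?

Verdant is paid $54,000

Reverse second-price sealed-bid auction: the lowest bidder wins and is paid the second-lowest bid.
Bids ranked: 54,000 (Verdant) < 54,000 (Vantage) < 55,000 (Tessera) < 164,000 (Helix) < 230,000 (Cobalt) < 329,000 (Alder)
Verdant and Vantage tie at $54,000; tie-break gives it to Verdant.
Verdant wins with the lowest bid; price is set by the runner-up at $54,000.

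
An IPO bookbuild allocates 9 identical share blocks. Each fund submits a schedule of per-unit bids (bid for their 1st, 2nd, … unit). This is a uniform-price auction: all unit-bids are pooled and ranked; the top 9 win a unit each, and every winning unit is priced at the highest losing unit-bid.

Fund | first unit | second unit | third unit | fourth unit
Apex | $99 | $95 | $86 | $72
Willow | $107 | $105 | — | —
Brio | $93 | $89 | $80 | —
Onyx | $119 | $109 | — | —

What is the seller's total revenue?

Total revenue: $720

All unit-bids, highest first — top 9: 119 (Onyx-1), 109 (Onyx-2), 107 (Willow-1), 105 (Willow-2), 99 (Apex-1), 95 (Apex-2), 93 (Brio-1), 89 (Brio-2), 86 (Apex-3)
The (k+1)-th unit-bid is $80.
Allocation: Apex 3, Brio 2, Onyx 2, Willow 2. Every unit priced at $80.
Revenue = 9 × 80 = $720.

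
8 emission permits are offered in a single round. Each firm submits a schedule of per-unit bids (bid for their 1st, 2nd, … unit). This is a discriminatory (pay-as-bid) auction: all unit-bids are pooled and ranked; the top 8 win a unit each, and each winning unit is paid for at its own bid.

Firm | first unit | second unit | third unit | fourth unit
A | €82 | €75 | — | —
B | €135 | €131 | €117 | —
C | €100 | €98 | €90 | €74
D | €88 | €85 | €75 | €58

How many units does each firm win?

Merging the schedules and taking the best 8: 135 (B-1), 131 (B-2), 117 (B-3), 100 (C-1), 98 (C-2), 90 (C-3), 88 (D-1), 85 (D-2)
Next rejected bid: €82 (not a price — pay-as-bid).
Allocation: B 3, C 3, D 2.

B 3, C 3, D 2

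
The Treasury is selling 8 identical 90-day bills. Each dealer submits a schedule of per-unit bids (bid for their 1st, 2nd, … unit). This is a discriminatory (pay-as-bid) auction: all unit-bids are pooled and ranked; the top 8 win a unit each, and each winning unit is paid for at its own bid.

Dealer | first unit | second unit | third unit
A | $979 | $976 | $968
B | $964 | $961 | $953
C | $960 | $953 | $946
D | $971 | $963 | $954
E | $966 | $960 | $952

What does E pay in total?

E pays $966

Pooled unit-bids ranked (top 8): 979 (A-1), 976 (A-2), 971 (D-1), 968 (A-3), 966 (E-1), 964 (B-1), 963 (D-2), 961 (B-2)
Next rejected bid: $960 (not a price — pay-as-bid).
E's winning unit-bids: 966 = $966.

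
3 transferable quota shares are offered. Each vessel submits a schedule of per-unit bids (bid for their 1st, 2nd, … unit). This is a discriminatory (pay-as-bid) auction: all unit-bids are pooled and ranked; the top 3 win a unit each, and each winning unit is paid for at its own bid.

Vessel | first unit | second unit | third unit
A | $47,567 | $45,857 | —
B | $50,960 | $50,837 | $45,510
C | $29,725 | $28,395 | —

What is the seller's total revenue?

Pooled unit-bids ranked (top 3): 50,960 (B-1), 50,837 (B-2), 47,567 (A-1)
Next rejected bid: $45,857 (not a price — pay-as-bid).
Each winning unit pays its own bid.
Revenue = 50,960 + 50,837 + 47,567 = $149,364.

Total revenue: $149,364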